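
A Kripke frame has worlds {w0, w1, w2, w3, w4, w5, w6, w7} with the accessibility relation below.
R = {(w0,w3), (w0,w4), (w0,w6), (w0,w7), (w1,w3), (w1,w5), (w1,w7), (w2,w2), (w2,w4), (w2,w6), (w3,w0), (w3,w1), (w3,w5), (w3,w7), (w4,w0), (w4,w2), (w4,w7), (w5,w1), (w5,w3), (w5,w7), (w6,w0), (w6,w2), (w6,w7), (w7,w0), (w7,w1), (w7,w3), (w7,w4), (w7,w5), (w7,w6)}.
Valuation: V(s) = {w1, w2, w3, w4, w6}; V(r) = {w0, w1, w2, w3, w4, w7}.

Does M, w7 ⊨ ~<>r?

At w7: <>r is true, so ~<>r is false.
  At w7: <>r requires r at some successor in {w0, w1, w3, w4, w5, w6}.
    r holds at w0, so <>r is true at w7.

No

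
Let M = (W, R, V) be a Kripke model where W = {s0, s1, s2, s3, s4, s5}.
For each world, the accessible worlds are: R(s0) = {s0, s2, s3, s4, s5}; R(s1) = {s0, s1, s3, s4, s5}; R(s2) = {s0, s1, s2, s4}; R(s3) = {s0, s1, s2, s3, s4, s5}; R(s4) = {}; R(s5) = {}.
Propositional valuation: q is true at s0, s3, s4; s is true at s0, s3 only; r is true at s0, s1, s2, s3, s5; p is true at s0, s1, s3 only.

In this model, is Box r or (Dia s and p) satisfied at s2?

At s2: Box r is false, Dia s and p is false, so Box r or (Dia s and p) is false.
  At s2: Box r requires r at every successor {s0, s1, s2, s4}.
    r fails at s4, so Box r is false at s2.
  At s2: Dia s is true, p is false, so Dia s and p is false.
    At s2: Dia s requires s at some successor in {s0, s1, s2, s4}.
      s holds at s0, so Dia s is true at s2.

No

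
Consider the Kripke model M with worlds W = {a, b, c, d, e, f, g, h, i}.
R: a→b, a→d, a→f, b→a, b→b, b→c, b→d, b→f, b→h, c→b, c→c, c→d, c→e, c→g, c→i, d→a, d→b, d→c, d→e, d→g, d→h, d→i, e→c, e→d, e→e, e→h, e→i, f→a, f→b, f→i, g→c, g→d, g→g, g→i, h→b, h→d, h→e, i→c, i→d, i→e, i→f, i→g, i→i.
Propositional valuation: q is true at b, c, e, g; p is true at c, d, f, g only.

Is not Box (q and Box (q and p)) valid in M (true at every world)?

Yes

Recall that Box ψ holds at a world iff ψ holds at every accessible world, and Dia ψ holds iff ψ holds at some accessible world.
Let φ = not Box (q and Box (q and p)). Evaluate φ at each world:
  a (successors {b, d, f}): φ is true.
  b (successors {a, b, c, d, f, h}): φ is true.
  c (successors {b, c, d, e, g, i}): φ is true.
  d (successors {a, b, c, e, g, h, i}): φ is true.
  e (successors {c, d, e, h, i}): φ is true.
  f (successors {a, b, i}): φ is true.
  g (successors {c, d, g, i}): φ is true.
  h (successors {b, d, e}): φ is true.
  i (successors {c, d, e, f, g, i}): φ is true.
For instance, at h:
  At h: Box (q and Box (q and p)) is false, so not Box (q and Box (q and p)) is true.
    At h: Box (q and Box (q and p)) requires q and Box (q and p) at every successor {b, d, e}.
      q and Box (q and p) fails at b, so Box (q and Box (q and p)) is false at h.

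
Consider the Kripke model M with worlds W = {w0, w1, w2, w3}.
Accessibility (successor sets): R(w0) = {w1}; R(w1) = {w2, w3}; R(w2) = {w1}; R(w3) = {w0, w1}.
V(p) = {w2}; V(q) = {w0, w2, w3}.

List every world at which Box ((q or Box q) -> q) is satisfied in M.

w1

Let φ = Box ((q or Box q) -> q). Evaluate φ at each world:
  w0 (successors {w1}): φ is false.
  w1 (successors {w2, w3}): φ is true.
  w2 (successors {w1}): φ is false.
  w3 (successors {w0, w1}): φ is false.
For instance, at w3:
  At w3: Box ((q or Box q) -> q) requires (q or Box q) -> q at every successor {w0, w1}.
    (q or Box q) -> q fails at w1, so Box ((q or Box q) -> q) is false at w3.
      At w1: q or Box q is true, q is false, so (q or Box q) -> q is false.
Satisfying worlds: {w1}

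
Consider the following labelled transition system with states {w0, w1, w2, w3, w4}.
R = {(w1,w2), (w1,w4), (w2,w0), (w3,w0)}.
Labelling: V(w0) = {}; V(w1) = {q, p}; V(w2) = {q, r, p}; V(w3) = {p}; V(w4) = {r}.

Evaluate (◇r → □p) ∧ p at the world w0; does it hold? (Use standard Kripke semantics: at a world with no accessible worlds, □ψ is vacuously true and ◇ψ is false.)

No

Recall that □ψ holds at a world iff ψ holds at every accessible world, and ◇ψ holds iff ψ holds at some accessible world.
At w0: ◇r → □p is true, p is false, so (◇r → □p) ∧ p is false.
  At w0: ◇r is false, □p is true, so ◇r → □p is true.
    At w0: no accessible worlds, so ◇r is false.
    At w0: no accessible worlds, so □p holds vacuously.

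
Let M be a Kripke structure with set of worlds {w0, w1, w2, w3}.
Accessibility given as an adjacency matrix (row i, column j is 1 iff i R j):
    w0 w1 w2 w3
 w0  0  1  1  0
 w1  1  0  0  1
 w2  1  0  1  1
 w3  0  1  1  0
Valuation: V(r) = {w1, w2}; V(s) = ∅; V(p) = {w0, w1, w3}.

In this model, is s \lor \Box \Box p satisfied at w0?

No

Recall that \Box ψ holds at a world iff ψ holds at every accessible world, and \Diamond ψ holds iff ψ holds at some accessible world.
At w0: s is false, \Box \Box p is false, so s \lor \Box \Box p is false.
  At w0: \Box \Box p requires \Box p at every successor {w1, w2}.
    \Box p fails at w2, so \Box \Box p is false at w0.
      At w2: \Box p requires p at every successor {w0, w2, w3}.
        p fails at w2, so \Box p is false at w2.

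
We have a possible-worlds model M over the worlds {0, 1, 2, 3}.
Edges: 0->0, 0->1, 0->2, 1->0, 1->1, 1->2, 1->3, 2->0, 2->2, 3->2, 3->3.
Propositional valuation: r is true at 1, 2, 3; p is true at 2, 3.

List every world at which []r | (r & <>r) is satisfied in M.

1, 2, 3

Let φ = []r | (r & <>r). Evaluate φ at each world:
  0 (successors {0, 1, 2}): φ is false.
  1 (successors {0, 1, 2, 3}): φ is true.
  2 (successors {0, 2}): φ is true.
  3 (successors {2, 3}): φ is true.
For instance, at 3:
  At 3: []r is true, r & <>r is true, so []r | (r & <>r) is true.
    At 3: []r requires r at every successor {2, 3}.
      At 2: r is true.
      At 3: r is true.
    So []r is true at 3.
    At 3: r is true, <>r is true, so r & <>r is true.
      At 3: <>r requires r at some successor in {2, 3}.
        r holds at 2, so <>r is true at 3.
Satisfying worlds: {1, 2, 3}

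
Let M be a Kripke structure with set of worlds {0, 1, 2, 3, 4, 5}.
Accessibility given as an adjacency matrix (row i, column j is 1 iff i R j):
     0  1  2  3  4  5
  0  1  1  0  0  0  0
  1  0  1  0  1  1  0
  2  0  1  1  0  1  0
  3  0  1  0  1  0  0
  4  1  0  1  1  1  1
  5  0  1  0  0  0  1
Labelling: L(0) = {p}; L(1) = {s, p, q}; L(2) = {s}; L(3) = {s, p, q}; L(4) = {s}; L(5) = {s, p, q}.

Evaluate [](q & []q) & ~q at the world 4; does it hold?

At 4: [](q & []q) is false, ~q is true, so [](q & []q) & ~q is false.
  At 4: [](q & []q) requires q & []q at every successor {0, 2, 3, 4, 5}.
    q & []q fails at 0, so [](q & []q) is false at 4.
      At 0: q is false, []q is false, so q & []q is false.

No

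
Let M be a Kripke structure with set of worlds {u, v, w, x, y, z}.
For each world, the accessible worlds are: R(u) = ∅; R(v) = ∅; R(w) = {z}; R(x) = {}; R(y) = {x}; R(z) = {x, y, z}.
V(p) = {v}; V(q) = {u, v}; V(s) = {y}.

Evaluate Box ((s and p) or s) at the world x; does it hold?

At x: no accessible worlds, so Box ((s and p) or s) holds vacuously.

Yes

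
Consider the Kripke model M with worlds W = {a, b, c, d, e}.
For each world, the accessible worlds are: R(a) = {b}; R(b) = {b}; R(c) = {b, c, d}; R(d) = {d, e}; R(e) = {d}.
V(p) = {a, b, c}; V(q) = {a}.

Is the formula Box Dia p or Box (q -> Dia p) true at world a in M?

Recall that Box ψ holds at a world iff ψ holds at every accessible world, and Dia ψ holds iff ψ holds at some accessible world.
At a: Box Dia p is true, Box (q -> Dia p) is true, so Box Dia p or Box (q -> Dia p) is true.
  At a: Box Dia p requires Dia p at every successor {b}.
      At b: Dia p requires p at some successor in {b}.
        p holds at b, so Dia p is true at b.
  So Box Dia p is true at a.
  At a: Box (q -> Dia p) requires q -> Dia p at every successor {b}.
      At b: q is false, Dia p is true, so q -> Dia p is true.
  So Box (q -> Dia p) is true at a.

Yes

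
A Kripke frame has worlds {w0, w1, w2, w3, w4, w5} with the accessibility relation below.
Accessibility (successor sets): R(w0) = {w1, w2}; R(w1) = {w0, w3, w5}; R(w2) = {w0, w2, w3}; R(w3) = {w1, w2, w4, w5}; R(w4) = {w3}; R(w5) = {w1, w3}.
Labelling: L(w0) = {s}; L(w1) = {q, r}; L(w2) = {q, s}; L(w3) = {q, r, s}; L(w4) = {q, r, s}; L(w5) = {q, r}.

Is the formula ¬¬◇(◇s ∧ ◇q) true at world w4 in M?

Yes

At w4: ¬◇(◇s ∧ ◇q) is false, so ¬¬◇(◇s ∧ ◇q) is true.
  At w4: ◇(◇s ∧ ◇q) is true, so ¬◇(◇s ∧ ◇q) is false.
    At w4: ◇(◇s ∧ ◇q) requires ◇s ∧ ◇q at some successor in {w3}.
      ◇s ∧ ◇q holds at w3, so ◇(◇s ∧ ◇q) is true at w4.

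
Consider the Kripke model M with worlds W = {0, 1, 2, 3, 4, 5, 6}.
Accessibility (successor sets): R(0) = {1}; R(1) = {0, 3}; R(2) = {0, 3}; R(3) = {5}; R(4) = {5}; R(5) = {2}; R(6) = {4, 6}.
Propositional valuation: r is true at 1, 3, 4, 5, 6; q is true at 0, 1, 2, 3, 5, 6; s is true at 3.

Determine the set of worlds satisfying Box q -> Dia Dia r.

Let φ = Box q -> Dia Dia r. Evaluate φ at each world:
  0 (successors {1}): φ is true.
  1 (successors {0, 3}): φ is true.
  2 (successors {0, 3}): φ is true.
  3 (successors {5}): φ is false.
  4 (successors {5}): φ is false.
  5 (successors {2}): φ is true.
  6 (successors {4, 6}): φ is true.
For instance, at 4:
  At 4: Box q is true, Dia Dia r is false, so Box q -> Dia Dia r is false.
    At 4: Box q requires q at every successor {5}.
      At 5: q is true.
    So Box q is true at 4.
    At 4: Dia Dia r requires Dia r at some successor in {5}.
      At 5: Dia r is false.
    So Dia Dia r is false at 4.
Satisfying worlds: {0, 1, 2, 5, 6}

0, 1, 2, 5, 6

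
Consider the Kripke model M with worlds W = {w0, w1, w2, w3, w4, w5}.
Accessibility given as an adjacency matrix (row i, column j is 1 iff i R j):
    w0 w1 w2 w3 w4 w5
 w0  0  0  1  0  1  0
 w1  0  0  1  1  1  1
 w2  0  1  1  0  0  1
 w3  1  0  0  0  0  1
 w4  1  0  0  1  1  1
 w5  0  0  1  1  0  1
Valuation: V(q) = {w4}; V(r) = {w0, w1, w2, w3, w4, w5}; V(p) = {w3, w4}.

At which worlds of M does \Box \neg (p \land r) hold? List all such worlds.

Recall that \Box ψ holds at a world iff ψ holds at every accessible world, and \Diamond ψ holds iff ψ holds at some accessible world.
Let φ = \Box \neg (p \land r). Evaluate φ at each world:
  w0 (successors {w2, w4}): φ is false.
  w1 (successors {w2, w3, w4, w5}): φ is false.
  w2 (successors {w1, w2, w5}): φ is true.
  w3 (successors {w0, w5}): φ is true.
  w4 (successors {w0, w3, w4, w5}): φ is false.
  w5 (successors {w2, w3, w5}): φ is false.
For instance, at w4:
  At w4: \Box \neg (p \land r) requires \neg (p \land r) at every successor {w0, w3, w4, w5}.
    \neg (p \land r) fails at w3, so \Box \neg (p \land r) is false at w4.
Satisfying worlds: {w2, w3}

w2, w3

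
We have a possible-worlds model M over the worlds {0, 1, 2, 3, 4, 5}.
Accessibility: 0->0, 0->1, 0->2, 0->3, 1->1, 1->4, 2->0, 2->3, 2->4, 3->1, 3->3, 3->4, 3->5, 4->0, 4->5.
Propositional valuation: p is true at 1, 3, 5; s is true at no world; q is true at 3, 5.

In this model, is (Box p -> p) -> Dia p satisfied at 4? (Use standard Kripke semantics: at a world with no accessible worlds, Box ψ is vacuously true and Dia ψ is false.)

Yes

Recall that Box ψ holds at a world iff ψ holds at every accessible world, and Dia ψ holds iff ψ holds at some accessible world.
At 4: Box p -> p is true, Dia p is true, so (Box p -> p) -> Dia p is true.
  At 4: Box p is false, p is false, so Box p -> p is true.
    At 4: Box p requires p at every successor {0, 5}.
      p fails at 0, so Box p is false at 4.
  At 4: Dia p requires p at some successor in {0, 5}.
    p holds at 5, so Dia p is true at 4.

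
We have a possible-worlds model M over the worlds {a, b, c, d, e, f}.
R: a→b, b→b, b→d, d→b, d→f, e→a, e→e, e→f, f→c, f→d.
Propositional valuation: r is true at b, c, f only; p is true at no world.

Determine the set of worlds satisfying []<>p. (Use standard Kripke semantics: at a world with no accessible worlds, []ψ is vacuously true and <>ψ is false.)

Recall that []ψ holds at a world iff ψ holds at every accessible world, and <>ψ holds iff ψ holds at some accessible world.
Let φ = []<>p. Evaluate φ at each world:
  a (successors {b}): φ is false.
  b (successors {b, d}): φ is false.
  c (successors ∅): φ is true.
  d (successors {b, f}): φ is false.
  e (successors {a, e, f}): φ is false.
  f (successors {c, d}): φ is false.
For instance, at e:
  At e: []<>p requires <>p at every successor {a, e, f}.
    <>p fails at a, so []<>p is false at e.
      At a: <>p requires p at some successor in {b}.
        At b: p is false.
      So <>p is false at a.
Satisfying worlds: {c}

c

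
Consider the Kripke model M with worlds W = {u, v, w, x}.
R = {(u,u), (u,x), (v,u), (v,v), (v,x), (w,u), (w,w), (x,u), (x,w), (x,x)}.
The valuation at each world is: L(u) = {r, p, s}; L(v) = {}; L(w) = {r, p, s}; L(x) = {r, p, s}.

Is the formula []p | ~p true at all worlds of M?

Yes

Recall that []ψ holds at a world iff ψ holds at every accessible world, and <>ψ holds iff ψ holds at some accessible world.
Let φ = []p | ~p. Evaluate φ at each world:
  u (successors {u, x}): φ is true.
  v (successors {u, v, x}): φ is true.
  w (successors {u, w}): φ is true.
  x (successors {u, w, x}): φ is true.
For instance, at u:
  At u: []p is true, ~p is false, so []p | ~p is true.
    At u: []p requires p at every successor {u, x}.
      At u: p is true.
      At x: p is true.
    So []p is true at u.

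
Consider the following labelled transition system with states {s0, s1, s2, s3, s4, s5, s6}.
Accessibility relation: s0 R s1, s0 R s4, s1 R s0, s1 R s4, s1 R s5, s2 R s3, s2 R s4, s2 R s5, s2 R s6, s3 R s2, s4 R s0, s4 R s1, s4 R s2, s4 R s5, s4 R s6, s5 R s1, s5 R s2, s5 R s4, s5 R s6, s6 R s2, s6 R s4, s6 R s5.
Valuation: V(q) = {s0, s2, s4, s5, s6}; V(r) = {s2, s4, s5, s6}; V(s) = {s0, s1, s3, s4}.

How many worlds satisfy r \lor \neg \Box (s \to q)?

5

Let φ = r \lor \neg \Box (s \to q). Evaluate φ at each world:
  s0 (successors {s1, s4}): φ is true.
  s1 (successors {s0, s4, s5}): φ is false.
  s2 (successors {s3, s4, s5, s6}): φ is true.
  s3 (successors {s2}): φ is false.
  s4 (successors {s0, s1, s2, s5, s6}): φ is true.
  s5 (successors {s1, s2, s4, s6}): φ is true.
  s6 (successors {s2, s4, s5}): φ is true.
For instance, at s2:
  At s2: r is true, \neg \Box (s \to q) is true, so r \lor \neg \Box (s \to q) is true.
    At s2: \Box (s \to q) is false, so \neg \Box (s \to q) is true.
      At s2: \Box (s \to q) requires s \to q at every successor {s3, s4, s5, s6}.
        s \to q fails at s3, so \Box (s \to q) is false at s2.
Satisfying worlds: {s0, s2, s4, s5, s6}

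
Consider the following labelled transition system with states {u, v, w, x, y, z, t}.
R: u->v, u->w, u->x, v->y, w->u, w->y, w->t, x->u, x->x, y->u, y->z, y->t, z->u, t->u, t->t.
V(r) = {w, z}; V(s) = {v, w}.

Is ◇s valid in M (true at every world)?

Let φ = ◇s. Evaluate φ at each world:
  u (successors {v, w, x}): φ is true.
  v (successors {y}): φ is false.
  w (successors {u, y, t}): φ is false.
  x (successors {u, x}): φ is false.
  y (successors {u, z, t}): φ is false.
  z (successors {u}): φ is false.
  t (successors {u, t}): φ is false.
Detail at v (counterexample):
  At v: ◇s requires s at some successor in {y}.
    At y: s is false.
  So ◇s is false at v.

No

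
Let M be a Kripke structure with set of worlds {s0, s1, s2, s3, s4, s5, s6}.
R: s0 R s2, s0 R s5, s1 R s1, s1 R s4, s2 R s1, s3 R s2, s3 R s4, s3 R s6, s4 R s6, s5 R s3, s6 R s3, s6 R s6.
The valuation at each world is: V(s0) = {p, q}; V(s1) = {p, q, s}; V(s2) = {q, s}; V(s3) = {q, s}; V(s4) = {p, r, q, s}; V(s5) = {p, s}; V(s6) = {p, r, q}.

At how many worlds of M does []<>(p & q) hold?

6

Recall that []ψ holds at a world iff ψ holds at every accessible world, and <>ψ holds iff ψ holds at some accessible world.
Let φ = []<>(p & q). Evaluate φ at each world:
  s0 (successors {s2, s5}): φ is false.
  s1 (successors {s1, s4}): φ is true.
  s2 (successors {s1}): φ is true.
  s3 (successors {s2, s4, s6}): φ is true.
  s4 (successors {s6}): φ is true.
  s5 (successors {s3}): φ is true.
  s6 (successors {s3, s6}): φ is true.
For instance, at s0:
  At s0: []<>(p & q) requires <>(p & q) at every successor {s2, s5}.
    <>(p & q) fails at s5, so []<>(p & q) is false at s0.
      At s5: <>(p & q) requires p & q at some successor in {s3}.
        At s3: p & q is false.
      So <>(p & q) is false at s5.
Satisfying worlds: {s1, s2, s3, s4, s5, s6}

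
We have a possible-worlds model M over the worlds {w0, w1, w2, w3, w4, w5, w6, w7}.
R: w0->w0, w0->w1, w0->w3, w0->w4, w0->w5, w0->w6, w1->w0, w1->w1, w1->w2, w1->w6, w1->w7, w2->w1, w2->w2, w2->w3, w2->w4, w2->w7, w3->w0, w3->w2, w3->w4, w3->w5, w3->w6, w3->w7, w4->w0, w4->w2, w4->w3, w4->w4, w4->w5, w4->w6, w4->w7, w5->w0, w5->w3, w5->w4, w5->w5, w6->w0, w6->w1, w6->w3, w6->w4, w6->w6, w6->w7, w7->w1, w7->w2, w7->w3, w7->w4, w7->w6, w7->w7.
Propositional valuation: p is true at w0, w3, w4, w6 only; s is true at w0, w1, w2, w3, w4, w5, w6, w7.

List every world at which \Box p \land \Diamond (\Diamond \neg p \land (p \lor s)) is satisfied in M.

none

Recall that \Box ψ holds at a world iff ψ holds at every accessible world, and \Diamond ψ holds iff ψ holds at some accessible world.
Let φ = \Box p \land \Diamond (\Diamond \neg p \land (p \lor s)). Evaluate φ at each world:
  w0 (successors {w0, w1, w3, w4, w5, w6}): φ is false.
  w1 (successors {w0, w1, w2, w6, w7}): φ is false.
  w2 (successors {w1, w2, w3, w4, w7}): φ is false.
  w3 (successors {w0, w2, w4, w5, w6, w7}): φ is false.
  w4 (successors {w0, w2, w3, w4, w5, w6, w7}): φ is false.
  w5 (successors {w0, w3, w4, w5}): φ is false.
  w6 (successors {w0, w1, w3, w4, w6, w7}): φ is false.
  w7 (successors {w1, w2, w3, w4, w6, w7}): φ is false.
For instance, at w6:
  At w6: \Box p is false, \Diamond (\Diamond \neg p \land (p \lor s)) is true, so \Box p \land \Diamond (\Diamond \neg p \land (p \lor s)) is false.
    At w6: \Box p requires p at every successor {w0, w1, w3, w4, w6, w7}.
      p fails at w1, so \Box p is false at w6.
    At w6: \Diamond (\Diamond \neg p \land (p \lor s)) requires \Diamond \neg p \land (p \lor s) at some successor in {w0, w1, w3, w4, w6, w7}.
      \Diamond \neg p \land (p \lor s) holds at w0, so \Diamond (\Diamond \neg p \land (p \lor s)) is true at w6.
Satisfying worlds: none.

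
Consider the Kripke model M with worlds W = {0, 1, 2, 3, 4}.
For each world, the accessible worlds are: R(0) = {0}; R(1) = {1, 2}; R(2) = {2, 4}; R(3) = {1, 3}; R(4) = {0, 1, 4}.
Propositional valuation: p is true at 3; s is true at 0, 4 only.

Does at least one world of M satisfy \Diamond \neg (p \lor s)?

Let φ = \Diamond \neg (p \lor s). Evaluate φ at each world:
  0 (successors {0}): φ is false.
  1 (successors {1, 2}): φ is true.
  2 (successors {2, 4}): φ is true.
  3 (successors {1, 3}): φ is true.
  4 (successors {0, 1, 4}): φ is true.
Detail at 1 (witness):
  At 1: \Diamond \neg (p \lor s) requires \neg (p \lor s) at some successor in {1, 2}.
    \neg (p \lor s) holds at 1, so \Diamond \neg (p \lor s) is true at 1.

Yes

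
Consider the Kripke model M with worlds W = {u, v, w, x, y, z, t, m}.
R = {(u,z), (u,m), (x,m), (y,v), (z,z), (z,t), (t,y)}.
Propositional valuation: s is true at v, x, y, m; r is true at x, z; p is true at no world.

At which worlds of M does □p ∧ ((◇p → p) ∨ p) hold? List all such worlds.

Recall that □ψ holds at a world iff ψ holds at every accessible world, and ◇ψ holds iff ψ holds at some accessible world.
Let φ = □p ∧ ((◇p → p) ∨ p). Evaluate φ at each world:
  u (successors {z, m}): φ is false.
  v (successors ∅): φ is true.
  w (successors ∅): φ is true.
  x (successors {m}): φ is false.
  y (successors {v}): φ is false.
  z (successors {z, t}): φ is false.
  t (successors {y}): φ is false.
  m (successors ∅): φ is true.
For instance, at x:
  At x: □p is false, (◇p → p) ∨ p is true, so □p ∧ ((◇p → p) ∨ p) is false.
    At x: □p requires p at every successor {m}.
      p fails at m, so □p is false at x.
    At x: ◇p → p is true, p is false, so (◇p → p) ∨ p is true.
      At x: ◇p is false, p is false, so ◇p → p is true.
Satisfying worlds: {v, w, m}

v, w, m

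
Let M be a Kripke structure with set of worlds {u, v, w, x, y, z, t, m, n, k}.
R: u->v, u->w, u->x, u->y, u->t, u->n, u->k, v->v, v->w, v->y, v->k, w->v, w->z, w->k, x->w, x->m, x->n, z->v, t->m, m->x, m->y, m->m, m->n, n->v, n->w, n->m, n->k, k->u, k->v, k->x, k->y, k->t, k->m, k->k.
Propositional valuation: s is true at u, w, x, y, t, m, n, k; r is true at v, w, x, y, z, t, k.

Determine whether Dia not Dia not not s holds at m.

Yes

At m: Dia not Dia not not s requires not Dia not not s at some successor in {x, y, m, n}.
  not Dia not not s holds at y, so Dia not Dia not not s is true at m.
    At y: Dia not not s is false, so not Dia not not s is true.
      At y: no accessible worlds, so Dia not not s is false.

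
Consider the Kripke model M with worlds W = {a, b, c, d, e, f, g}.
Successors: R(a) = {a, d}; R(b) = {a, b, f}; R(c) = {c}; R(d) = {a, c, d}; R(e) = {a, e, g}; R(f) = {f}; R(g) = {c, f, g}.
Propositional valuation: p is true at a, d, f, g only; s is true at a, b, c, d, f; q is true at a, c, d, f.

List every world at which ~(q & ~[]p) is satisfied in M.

Recall that []ψ holds at a world iff ψ holds at every accessible world, and <>ψ holds iff ψ holds at some accessible world.
Let φ = ~(q & ~[]p). Evaluate φ at each world:
  a (successors {a, d}): φ is true.
  b (successors {a, b, f}): φ is true.
  c (successors {c}): φ is false.
  d (successors {a, c, d}): φ is false.
  e (successors {a, e, g}): φ is true.
  f (successors {f}): φ is true.
  g (successors {c, f, g}): φ is true.
For instance, at c:
  At c: q & ~[]p is true, so ~(q & ~[]p) is false.
    At c: q is true, ~[]p is true, so q & ~[]p is true.
      At c: []p is false, so ~[]p is true.
Satisfying worlds: {a, b, e, f, g}

a, b, e, f, g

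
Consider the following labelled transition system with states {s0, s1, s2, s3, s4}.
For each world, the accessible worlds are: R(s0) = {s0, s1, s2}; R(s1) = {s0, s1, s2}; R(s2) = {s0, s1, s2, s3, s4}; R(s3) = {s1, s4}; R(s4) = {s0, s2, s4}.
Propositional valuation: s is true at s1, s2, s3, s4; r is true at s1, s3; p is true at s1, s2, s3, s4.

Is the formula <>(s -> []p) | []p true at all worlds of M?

Yes

Let φ = <>(s -> []p) | []p. Evaluate φ at each world:
  s0 (successors {s0, s1, s2}): φ is true.
  s1 (successors {s0, s1, s2}): φ is true.
  s2 (successors {s0, s1, s2, s3, s4}): φ is true.
  s3 (successors {s1, s4}): φ is true.
  s4 (successors {s0, s2, s4}): φ is true.
For instance, at s3:
  At s3: <>(s -> []p) is false, []p is true, so <>(s -> []p) | []p is true.
    At s3: <>(s -> []p) requires s -> []p at some successor in {s1, s4}.
      At s1: s -> []p is false.
      At s4: s -> []p is false.
    So <>(s -> []p) is false at s3.
    At s3: []p requires p at every successor {s1, s4}.
      At s1: p is true.
      At s4: p is true.
    So []p is true at s3.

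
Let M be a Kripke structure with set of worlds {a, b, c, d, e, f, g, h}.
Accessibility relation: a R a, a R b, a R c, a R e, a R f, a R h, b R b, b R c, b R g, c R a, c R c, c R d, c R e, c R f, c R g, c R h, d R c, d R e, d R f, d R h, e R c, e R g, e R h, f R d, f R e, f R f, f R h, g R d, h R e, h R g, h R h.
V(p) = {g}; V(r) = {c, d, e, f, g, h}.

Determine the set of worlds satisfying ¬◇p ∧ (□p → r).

a, d, f, g

Let φ = ¬◇p ∧ (□p → r). Evaluate φ at each world:
  a (successors {a, b, c, e, f, h}): φ is true.
  b (successors {b, c, g}): φ is false.
  c (successors {a, c, d, e, f, g, h}): φ is false.
  d (successors {c, e, f, h}): φ is true.
  e (successors {c, g, h}): φ is false.
  f (successors {d, e, f, h}): φ is true.
  g (successors {d}): φ is true.
  h (successors {e, g, h}): φ is false.
For instance, at c:
  At c: ¬◇p is false, □p → r is true, so ¬◇p ∧ (□p → r) is false.
    At c: ◇p is true, so ¬◇p is false.
      At c: ◇p requires p at some successor in {a, c, d, e, f, g, h}.
        p holds at g, so ◇p is true at c.
    At c: □p is false, r is true, so □p → r is true.
      At c: □p requires p at every successor {a, c, d, e, f, g, h}.
        p fails at a, so □p is false at c.
Satisfying worlds: {a, d, f, g}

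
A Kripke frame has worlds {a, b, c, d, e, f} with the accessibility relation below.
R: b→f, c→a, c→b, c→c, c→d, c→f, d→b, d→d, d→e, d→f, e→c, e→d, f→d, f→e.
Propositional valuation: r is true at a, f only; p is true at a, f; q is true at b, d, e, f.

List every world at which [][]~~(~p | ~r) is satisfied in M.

Let φ = [][]~~(~p | ~r). Evaluate φ at each world:
  a (successors ∅): φ is true.
  b (successors {f}): φ is true.
  c (successors {a, b, c, d, f}): φ is false.
  d (successors {b, d, e, f}): φ is false.
  e (successors {c, d}): φ is false.
  f (successors {d, e}): φ is false.
For instance, at b:
  At b: [][]~~(~p | ~r) requires []~~(~p | ~r) at every successor {f}.
      At f: []~~(~p | ~r) requires ~~(~p | ~r) at every successor {d, e}.
        At d: ~~(~p | ~r) is true.
        At e: ~~(~p | ~r) is true.
      So []~~(~p | ~r) is true at f.
  So [][]~~(~p | ~r) is true at b.
Satisfying worlds: {a, b}

a, b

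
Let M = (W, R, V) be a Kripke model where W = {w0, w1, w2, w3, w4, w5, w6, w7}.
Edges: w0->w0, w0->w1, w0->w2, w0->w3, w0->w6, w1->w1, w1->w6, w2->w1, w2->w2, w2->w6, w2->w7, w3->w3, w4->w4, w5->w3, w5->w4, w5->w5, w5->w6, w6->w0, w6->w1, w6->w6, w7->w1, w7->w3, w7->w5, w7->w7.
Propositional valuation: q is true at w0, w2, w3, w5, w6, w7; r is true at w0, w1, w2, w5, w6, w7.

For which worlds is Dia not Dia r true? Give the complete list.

w0, w3, w4, w5, w7

Let φ = Dia not Dia r. Evaluate φ at each world:
  w0 (successors {w0, w1, w2, w3, w6}): φ is true.
  w1 (successors {w1, w6}): φ is false.
  w2 (successors {w1, w2, w6, w7}): φ is false.
  w3 (successors {w3}): φ is true.
  w4 (successors {w4}): φ is true.
  w5 (successors {w3, w4, w5, w6}): φ is true.
  w6 (successors {w0, w1, w6}): φ is false.
  w7 (successors {w1, w3, w5, w7}): φ is true.
For instance, at w6:
  At w6: Dia not Dia r requires not Dia r at some successor in {w0, w1, w6}.
    At w0: not Dia r is false.
    At w1: not Dia r is false.
    At w6: not Dia r is false.
  So Dia not Dia r is false at w6.
Satisfying worlds: {w0, w3, w4, w5, w7}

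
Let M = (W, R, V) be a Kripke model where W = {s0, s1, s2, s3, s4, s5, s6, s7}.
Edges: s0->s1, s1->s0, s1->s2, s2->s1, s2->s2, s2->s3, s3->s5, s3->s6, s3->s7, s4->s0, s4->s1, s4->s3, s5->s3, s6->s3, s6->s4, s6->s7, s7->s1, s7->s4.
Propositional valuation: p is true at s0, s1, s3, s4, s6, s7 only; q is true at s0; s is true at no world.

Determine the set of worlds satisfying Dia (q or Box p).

Let φ = Dia (q or Box p). Evaluate φ at each world:
  s0 (successors {s1}): φ is false.
  s1 (successors {s0, s2}): φ is true.
  s2 (successors {s1, s2, s3}): φ is false.
  s3 (successors {s5, s6, s7}): φ is true.
  s4 (successors {s0, s1, s3}): φ is true.
  s5 (successors {s3}): φ is false.
  s6 (successors {s3, s4, s7}): φ is true.
  s7 (successors {s1, s4}): φ is true.
For instance, at s2:
  At s2: Dia (q or Box p) requires q or Box p at some successor in {s1, s2, s3}.
    At s1: q or Box p is false.
    At s2: q or Box p is false.
    At s3: q or Box p is false.
  So Dia (q or Box p) is false at s2.
Satisfying worlds: {s1, s3, s4, s6, s7}

s1, s3, s4, s6, s7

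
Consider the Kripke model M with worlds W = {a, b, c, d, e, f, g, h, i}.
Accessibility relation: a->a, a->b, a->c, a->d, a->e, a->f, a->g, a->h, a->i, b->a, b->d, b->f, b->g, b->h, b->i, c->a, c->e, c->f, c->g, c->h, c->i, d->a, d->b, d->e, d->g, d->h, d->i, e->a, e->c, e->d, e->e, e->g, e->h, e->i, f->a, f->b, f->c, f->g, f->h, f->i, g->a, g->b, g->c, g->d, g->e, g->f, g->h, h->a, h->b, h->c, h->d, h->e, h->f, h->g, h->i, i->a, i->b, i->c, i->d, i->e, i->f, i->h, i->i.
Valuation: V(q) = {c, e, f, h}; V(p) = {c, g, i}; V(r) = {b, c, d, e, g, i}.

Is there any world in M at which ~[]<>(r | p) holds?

Recall that []ψ holds at a world iff ψ holds at every accessible world, and <>ψ holds iff ψ holds at some accessible world.
Let φ = ~[]<>(r | p). Evaluate φ at each world:
  a (successors {a, b, c, d, e, f, g, h, i}): φ is false.
  b (successors {a, d, f, g, h, i}): φ is false.
  c (successors {a, e, f, g, h, i}): φ is false.
  d (successors {a, b, e, g, h, i}): φ is false.
  e (successors {a, c, d, e, g, h, i}): φ is false.
  f (successors {a, b, c, g, h, i}): φ is false.
  g (successors {a, b, c, d, e, f, h}): φ is false.
  h (successors {a, b, c, d, e, f, g, i}): φ is false.
  i (successors {a, b, c, d, e, f, h, i}): φ is false.
For instance, at g:
  At g: []<>(r | p) is true, so ~[]<>(r | p) is false.
    At g: []<>(r | p) requires <>(r | p) at every successor {a, b, c, d, e, f, h}.
      At a: <>(r | p) is true.
      At b: <>(r | p) is true.
      At c: <>(r | p) is true.
      At d: <>(r | p) is true.
      At e: <>(r | p) is true.
      At f: <>(r | p) is true.
      At h: <>(r | p) is true.
    So []<>(r | p) is true at g.

No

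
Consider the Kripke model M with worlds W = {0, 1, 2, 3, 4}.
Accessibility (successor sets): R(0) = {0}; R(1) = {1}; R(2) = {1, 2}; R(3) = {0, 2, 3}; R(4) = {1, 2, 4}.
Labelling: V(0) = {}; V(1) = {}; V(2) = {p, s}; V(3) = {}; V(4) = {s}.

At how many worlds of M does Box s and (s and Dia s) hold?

0

Let φ = Box s and (s and Dia s). Evaluate φ at each world:
  0 (successors {0}): φ is false.
  1 (successors {1}): φ is false.
  2 (successors {1, 2}): φ is false.
  3 (successors {0, 2, 3}): φ is false.
  4 (successors {1, 2, 4}): φ is false.
For instance, at 4:
  At 4: Box s is false, s and Dia s is true, so Box s and (s and Dia s) is false.
    At 4: Box s requires s at every successor {1, 2, 4}.
      s fails at 1, so Box s is false at 4.
    At 4: s is true, Dia s is true, so s and Dia s is true.
      At 4: Dia s requires s at some successor in {1, 2, 4}.
        s holds at 2, so Dia s is true at 4.
Satisfying worlds: none.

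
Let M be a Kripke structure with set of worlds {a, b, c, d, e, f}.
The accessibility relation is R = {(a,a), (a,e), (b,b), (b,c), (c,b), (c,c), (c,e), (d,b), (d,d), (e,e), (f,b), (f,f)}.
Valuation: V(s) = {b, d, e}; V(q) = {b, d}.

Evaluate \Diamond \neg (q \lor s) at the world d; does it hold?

No

At d: \Diamond \neg (q \lor s) requires \neg (q \lor s) at some successor in {b, d}.
  At b: \neg (q \lor s) is false.
  At d: \neg (q \lor s) is false.
So \Diamond \neg (q \lor s) is false at d.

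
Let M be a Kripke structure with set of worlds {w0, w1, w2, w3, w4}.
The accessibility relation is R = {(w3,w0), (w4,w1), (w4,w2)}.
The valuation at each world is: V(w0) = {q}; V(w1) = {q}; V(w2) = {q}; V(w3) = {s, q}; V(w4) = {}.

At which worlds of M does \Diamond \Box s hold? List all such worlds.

w3, w4

Recall that \Box ψ holds at a world iff ψ holds at every accessible world, and \Diamond ψ holds iff ψ holds at some accessible world.
Let φ = \Diamond \Box s. Evaluate φ at each world:
  w0 (successors ∅): φ is false.
  w1 (successors ∅): φ is false.
  w2 (successors ∅): φ is false.
  w3 (successors {w0}): φ is true.
  w4 (successors {w1, w2}): φ is true.
For instance, at w3:
  At w3: \Diamond \Box s requires \Box s at some successor in {w0}.
    \Box s holds at w0, so \Diamond \Box s is true at w3.
      At w0: no accessible worlds, so \Box s holds vacuously.
Satisfying worlds: {w3, w4}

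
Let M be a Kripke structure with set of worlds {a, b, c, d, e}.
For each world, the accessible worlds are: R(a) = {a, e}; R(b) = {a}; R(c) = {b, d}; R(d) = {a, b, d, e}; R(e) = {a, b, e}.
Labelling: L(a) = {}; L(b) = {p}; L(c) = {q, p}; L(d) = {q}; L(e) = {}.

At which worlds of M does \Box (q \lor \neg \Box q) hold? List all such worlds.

a, b, c, d, e

Let φ = \Box (q \lor \neg \Box q). Evaluate φ at each world:
  a (successors {a, e}): φ is true.
  b (successors {a}): φ is true.
  c (successors {b, d}): φ is true.
  d (successors {a, b, d, e}): φ is true.
  e (successors {a, b, e}): φ is true.
For instance, at b:
  At b: \Box (q \lor \neg \Box q) requires q \lor \neg \Box q at every successor {a}.
      At a: q is false, \neg \Box q is true, so q \lor \neg \Box q is true.
  So \Box (q \lor \neg \Box q) is true at b.
Satisfying worlds: {a, b, c, d, e}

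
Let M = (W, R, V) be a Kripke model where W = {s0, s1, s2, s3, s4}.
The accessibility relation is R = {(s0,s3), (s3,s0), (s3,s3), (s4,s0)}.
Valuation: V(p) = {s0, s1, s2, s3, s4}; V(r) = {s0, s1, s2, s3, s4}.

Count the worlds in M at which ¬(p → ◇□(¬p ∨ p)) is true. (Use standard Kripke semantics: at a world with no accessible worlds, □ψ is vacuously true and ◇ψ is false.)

2

Recall that □ψ holds at a world iff ψ holds at every accessible world, and ◇ψ holds iff ψ holds at some accessible world.
Let φ = ¬(p → ◇□(¬p ∨ p)). Evaluate φ at each world:
  s0 (successors {s3}): φ is false.
  s1 (successors ∅): φ is true.
  s2 (successors ∅): φ is true.
  s3 (successors {s0, s3}): φ is false.
  s4 (successors {s0}): φ is false.
For instance, at s4:
  At s4: p → ◇□(¬p ∨ p) is true, so ¬(p → ◇□(¬p ∨ p)) is false.
    At s4: p is true, ◇□(¬p ∨ p) is true, so p → ◇□(¬p ∨ p) is true.
      At s4: ◇□(¬p ∨ p) requires □(¬p ∨ p) at some successor in {s0}.
        □(¬p ∨ p) holds at s0, so ◇□(¬p ∨ p) is true at s4.
Satisfying worlds: {s1, s2}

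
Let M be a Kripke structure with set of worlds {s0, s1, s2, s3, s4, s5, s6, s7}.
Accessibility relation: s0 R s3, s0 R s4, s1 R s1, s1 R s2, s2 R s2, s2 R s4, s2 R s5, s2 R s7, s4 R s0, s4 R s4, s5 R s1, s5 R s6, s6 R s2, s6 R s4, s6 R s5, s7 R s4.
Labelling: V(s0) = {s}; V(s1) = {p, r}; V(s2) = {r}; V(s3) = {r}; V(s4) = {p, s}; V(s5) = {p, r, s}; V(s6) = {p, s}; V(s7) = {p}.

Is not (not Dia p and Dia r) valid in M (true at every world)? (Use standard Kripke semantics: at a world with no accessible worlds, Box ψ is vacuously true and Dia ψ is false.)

Yes

Let φ = not (not Dia p and Dia r). Evaluate φ at each world:
  s0 (successors {s3, s4}): φ is true.
  s1 (successors {s1, s2}): φ is true.
  s2 (successors {s2, s4, s5, s7}): φ is true.
  s3 (successors ∅): φ is true.
  s4 (successors {s0, s4}): φ is true.
  s5 (successors {s1, s6}): φ is true.
  s6 (successors {s2, s4, s5}): φ is true.
  s7 (successors {s4}): φ is true.
For instance, at s1:
  At s1: not Dia p and Dia r is false, so not (not Dia p and Dia r) is true.
    At s1: not Dia p is false, Dia r is true, so not Dia p and Dia r is false.
      At s1: Dia p is true, so not Dia p is false.
      At s1: Dia r requires r at some successor in {s1, s2}.
        r holds at s1, so Dia r is true at s1.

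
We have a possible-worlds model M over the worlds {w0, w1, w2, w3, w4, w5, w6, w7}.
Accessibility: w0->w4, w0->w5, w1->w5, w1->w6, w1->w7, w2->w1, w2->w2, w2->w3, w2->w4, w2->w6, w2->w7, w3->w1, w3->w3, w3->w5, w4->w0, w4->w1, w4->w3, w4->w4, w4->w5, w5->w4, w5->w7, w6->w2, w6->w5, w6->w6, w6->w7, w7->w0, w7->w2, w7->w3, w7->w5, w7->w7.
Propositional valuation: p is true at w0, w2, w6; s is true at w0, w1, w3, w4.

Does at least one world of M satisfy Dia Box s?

No

Let φ = Dia Box s. Evaluate φ at each world:
  w0 (successors {w4, w5}): φ is false.
  w1 (successors {w5, w6, w7}): φ is false.
  w2 (successors {w1, w2, w3, w4, w6, w7}): φ is false.
  w3 (successors {w1, w3, w5}): φ is false.
  w4 (successors {w0, w1, w3, w4, w5}): φ is false.
  w5 (successors {w4, w7}): φ is false.
  w6 (successors {w2, w5, w6, w7}): φ is false.
  w7 (successors {w0, w2, w3, w5, w7}): φ is false.
For instance, at w3:
  At w3: Dia Box s requires Box s at some successor in {w1, w3, w5}.
    At w1: Box s is false.
    At w3: Box s is false.
    At w5: Box s is false.
  So Dia Box s is false at w3.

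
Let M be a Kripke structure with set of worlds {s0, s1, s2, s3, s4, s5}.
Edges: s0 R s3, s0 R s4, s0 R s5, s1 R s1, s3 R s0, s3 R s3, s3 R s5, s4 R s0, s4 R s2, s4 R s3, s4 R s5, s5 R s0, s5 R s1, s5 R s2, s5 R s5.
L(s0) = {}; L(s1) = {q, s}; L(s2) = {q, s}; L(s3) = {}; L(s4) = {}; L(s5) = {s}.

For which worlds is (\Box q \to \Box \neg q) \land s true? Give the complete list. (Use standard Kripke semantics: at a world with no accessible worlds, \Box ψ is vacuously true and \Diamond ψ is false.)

Recall that \Box ψ holds at a world iff ψ holds at every accessible world, and \Diamond ψ holds iff ψ holds at some accessible world.
Let φ = (\Box q \to \Box \neg q) \land s. Evaluate φ at each world:
  s0 (successors {s3, s4, s5}): φ is false.
  s1 (successors {s1}): φ is false.
  s2 (successors ∅): φ is true.
  s3 (successors {s0, s3, s5}): φ is false.
  s4 (successors {s0, s2, s3, s5}): φ is false.
  s5 (successors {s0, s1, s2, s5}): φ is true.
For instance, at s4:
  At s4: \Box q \to \Box \neg q is true, s is false, so (\Box q \to \Box \neg q) \land s is false.
    At s4: \Box q is false, \Box \neg q is false, so \Box q \to \Box \neg q is true.
      At s4: \Box q requires q at every successor {s0, s2, s3, s5}.
        q fails at s0, so \Box q is false at s4.
      At s4: \Box \neg q requires \neg q at every successor {s0, s2, s3, s5}.
        \neg q fails at s2, so \Box \neg q is false at s4.
Satisfying worlds: {s2, s5}

s2, s5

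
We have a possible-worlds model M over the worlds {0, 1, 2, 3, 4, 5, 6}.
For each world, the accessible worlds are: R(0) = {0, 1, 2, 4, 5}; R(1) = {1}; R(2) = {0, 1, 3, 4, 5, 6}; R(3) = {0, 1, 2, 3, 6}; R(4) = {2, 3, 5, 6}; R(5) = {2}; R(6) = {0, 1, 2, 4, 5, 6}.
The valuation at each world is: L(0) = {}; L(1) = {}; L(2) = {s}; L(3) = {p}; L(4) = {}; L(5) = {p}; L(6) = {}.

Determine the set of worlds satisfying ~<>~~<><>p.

1

Let φ = ~<>~~<><>p. Evaluate φ at each world:
  0 (successors {0, 1, 2, 4, 5}): φ is false.
  1 (successors {1}): φ is true.
  2 (successors {0, 1, 3, 4, 5, 6}): φ is false.
  3 (successors {0, 1, 2, 3, 6}): φ is false.
  4 (successors {2, 3, 5, 6}): φ is false.
  5 (successors {2}): φ is false.
  6 (successors {0, 1, 2, 4, 5, 6}): φ is false.
For instance, at 4:
  At 4: <>~~<><>p is true, so ~<>~~<><>p is false.
    At 4: <>~~<><>p requires ~~<><>p at some successor in {2, 3, 5, 6}.
      ~~<><>p holds at 2, so <>~~<><>p is true at 4.
Satisfying worlds: {1}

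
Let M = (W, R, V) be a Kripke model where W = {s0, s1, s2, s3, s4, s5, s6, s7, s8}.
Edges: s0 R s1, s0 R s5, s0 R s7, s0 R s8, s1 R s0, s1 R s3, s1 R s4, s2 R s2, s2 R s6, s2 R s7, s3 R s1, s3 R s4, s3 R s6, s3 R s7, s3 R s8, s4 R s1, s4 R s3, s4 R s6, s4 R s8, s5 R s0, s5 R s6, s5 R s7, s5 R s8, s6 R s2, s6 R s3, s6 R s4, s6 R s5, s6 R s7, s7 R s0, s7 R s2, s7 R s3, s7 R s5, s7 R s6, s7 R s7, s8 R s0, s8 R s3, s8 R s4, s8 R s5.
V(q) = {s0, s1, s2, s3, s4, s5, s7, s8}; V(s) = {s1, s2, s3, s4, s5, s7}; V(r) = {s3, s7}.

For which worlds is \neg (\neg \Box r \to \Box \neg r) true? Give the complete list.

s0, s1, s2, s3, s4, s5, s6, s7, s8

Let φ = \neg (\neg \Box r \to \Box \neg r). Evaluate φ at each world:
  s0 (successors {s1, s5, s7, s8}): φ is true.
  s1 (successors {s0, s3, s4}): φ is true.
  s2 (successors {s2, s6, s7}): φ is true.
  s3 (successors {s1, s4, s6, s7, s8}): φ is true.
  s4 (successors {s1, s3, s6, s8}): φ is true.
  s5 (successors {s0, s6, s7, s8}): φ is true.
  s6 (successors {s2, s3, s4, s5, s7}): φ is true.
  s7 (successors {s0, s2, s3, s5, s6, s7}): φ is true.
  s8 (successors {s0, s3, s4, s5}): φ is true.
For instance, at s7:
  At s7: \neg \Box r \to \Box \neg r is false, so \neg (\neg \Box r \to \Box \neg r) is true.
    At s7: \neg \Box r is true, \Box \neg r is false, so \neg \Box r \to \Box \neg r is false.
      At s7: \Box r is false, so \neg \Box r is true.
      At s7: \Box \neg r requires \neg r at every successor {s0, s2, s3, s5, s6, s7}.
        \neg r fails at s3, so \Box \neg r is false at s7.
Satisfying worlds: {s0, s1, s2, s3, s4, s5, s6, s7, s8}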